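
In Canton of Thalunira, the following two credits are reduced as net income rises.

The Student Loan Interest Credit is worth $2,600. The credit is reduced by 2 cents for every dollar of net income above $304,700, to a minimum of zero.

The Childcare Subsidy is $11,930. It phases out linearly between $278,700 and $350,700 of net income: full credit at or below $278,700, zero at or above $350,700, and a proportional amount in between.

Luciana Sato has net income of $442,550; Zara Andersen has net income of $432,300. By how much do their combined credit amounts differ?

$48

Luciana ($442,550): Student Loan Interest Credit: 2% of the $137,850 excess over $304,700 is $2,757 ≥ base, so the credit is $0. Childcare Subsidy: $442,550 is at or above $350,700, so the credit is $0. total $0 + $0 = $0
Zara ($432,300): Student Loan Interest Credit: 2% of the $127,600 excess over $304,700 is $2,552; credit = $2,600 − $2,552 = $48. Childcare Subsidy: $432,300 is at or above $350,700, so the credit is $0. total $48 + $0 = $48
Difference: |$0 − $48| = $48.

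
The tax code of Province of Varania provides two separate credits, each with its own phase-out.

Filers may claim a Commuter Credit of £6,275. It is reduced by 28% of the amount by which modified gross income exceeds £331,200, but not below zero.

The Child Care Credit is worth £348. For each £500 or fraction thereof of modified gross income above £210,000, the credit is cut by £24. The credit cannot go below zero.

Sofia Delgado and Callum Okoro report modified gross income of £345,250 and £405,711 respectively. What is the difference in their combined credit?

Sofia (£345,250): Commuter Credit: 28% of the £14,050 excess over £331,200 is £3,934; credit = £6,275 − £3,934 = £2,341. Child Care Credit: income exceeds £210,000 by £135,250 → 271 increments × £24 = £6,504 ≥ base, so the credit is £0. total £2,341 + £0 = £2,341
Callum (£405,711): Commuter Credit: 28% of the £74,511 excess over £331,200 is £20,863.08 ≥ base, so the credit is £0. Child Care Credit: income exceeds £210,000 by £195,711 → 392 increments × £24 = £9,408 ≥ base, so the credit is £0. total £0 + £0 = £0
Difference: |£2,341 − £0| = £2,341.

£2,341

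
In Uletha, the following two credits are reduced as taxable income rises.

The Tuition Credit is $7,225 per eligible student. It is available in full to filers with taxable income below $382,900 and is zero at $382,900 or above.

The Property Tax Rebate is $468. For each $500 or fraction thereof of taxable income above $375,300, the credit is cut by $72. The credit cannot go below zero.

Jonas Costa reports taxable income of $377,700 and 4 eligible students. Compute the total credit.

$29,008

Tuition Credit: base = 4 × $7,225 = $28,900. $377,700 is below the $382,900 cutoff, so the full $28,900 applies.
Property Tax Rebate: income exceeds $375,300 by $2,400, which is 5 full-or-partial $500 increments; reduction = 5 × $72 = $360, leaving $108.
Total: $28,900 + $108 = $29,008.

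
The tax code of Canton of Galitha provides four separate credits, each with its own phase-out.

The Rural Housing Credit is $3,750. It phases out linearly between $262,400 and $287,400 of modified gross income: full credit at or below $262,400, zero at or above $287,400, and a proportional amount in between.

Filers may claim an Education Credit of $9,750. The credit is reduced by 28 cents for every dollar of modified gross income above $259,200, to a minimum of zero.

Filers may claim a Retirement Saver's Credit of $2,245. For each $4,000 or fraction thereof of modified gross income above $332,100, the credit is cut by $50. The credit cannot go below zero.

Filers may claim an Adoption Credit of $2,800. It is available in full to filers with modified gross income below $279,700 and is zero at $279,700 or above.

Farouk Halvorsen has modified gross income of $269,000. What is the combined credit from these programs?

$14,811

Rural Housing Credit: $269,000 is $6,600 into a $25,000 phase-out range, leaving 18,400/25,000 of the credit: $3,750 × 18,400/25,000 = $2,760.
Education Credit: 28% of the $9,800 excess over $259,200 is $2,744; credit = $9,750 − $2,744 = $7,006.
Retirement Saver's Credit: $269,000 is at or below the $332,100 threshold, so the full $2,245 applies.
Adoption Credit: $269,000 is below the $279,700 cutoff, so the full $2,800 applies.
Total: $2,760 + $7,006 + $2,245 + $2,800 = $14,811.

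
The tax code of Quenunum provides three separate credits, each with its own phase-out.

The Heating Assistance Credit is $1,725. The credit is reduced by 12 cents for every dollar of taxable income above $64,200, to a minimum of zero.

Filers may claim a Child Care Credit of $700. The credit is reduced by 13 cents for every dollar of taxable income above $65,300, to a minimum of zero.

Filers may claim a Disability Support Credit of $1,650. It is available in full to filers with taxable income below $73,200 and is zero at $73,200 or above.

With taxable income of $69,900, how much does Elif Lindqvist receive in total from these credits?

$2,793

Heating Assistance Credit: 12% of the $5,700 excess over $64,200 is $684; credit = $1,725 − $684 = $1,041.
Child Care Credit: 13% of the $4,600 excess over $65,300 is $598; credit = $700 − $598 = $102.
Disability Support Credit: $69,900 is below the $73,200 cutoff, so the full $1,650 applies.
Total: $1,041 + $102 + $1,650 = $2,793.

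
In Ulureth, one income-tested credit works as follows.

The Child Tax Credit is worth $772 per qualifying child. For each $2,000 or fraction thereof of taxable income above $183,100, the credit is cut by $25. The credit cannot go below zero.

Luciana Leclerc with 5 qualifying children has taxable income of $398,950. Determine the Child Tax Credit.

Child Tax Credit: base = 5 × $772 = $3,860. income exceeds $183,100 by $215,850, which is 108 full-or-partial $2,000 increments; reduction = 108 × $25 = $2,700, leaving $1,160.

$1,160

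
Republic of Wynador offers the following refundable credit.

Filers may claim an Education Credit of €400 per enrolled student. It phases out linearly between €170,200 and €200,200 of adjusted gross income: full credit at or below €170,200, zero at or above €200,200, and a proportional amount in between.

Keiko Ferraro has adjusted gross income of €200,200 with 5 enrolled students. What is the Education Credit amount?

€0

Education Credit: base = 5 × €400 = €2,000. €200,200 is at or above €200,200, so the credit is €0.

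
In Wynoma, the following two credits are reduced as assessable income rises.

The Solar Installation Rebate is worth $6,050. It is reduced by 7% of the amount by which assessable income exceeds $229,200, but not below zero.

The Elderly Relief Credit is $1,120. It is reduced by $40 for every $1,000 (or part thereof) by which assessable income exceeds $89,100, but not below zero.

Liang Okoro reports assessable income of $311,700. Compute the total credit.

$275

Solar Installation Rebate: 7% of the $82,500 excess over $229,200 is $5,775; credit = $6,050 − $5,775 = $275.
Elderly Relief Credit: income exceeds $89,100 by $222,600 → 223 increments × $40 = $8,920 ≥ base, so the credit is $0.
Total: $275 + $0 = $275.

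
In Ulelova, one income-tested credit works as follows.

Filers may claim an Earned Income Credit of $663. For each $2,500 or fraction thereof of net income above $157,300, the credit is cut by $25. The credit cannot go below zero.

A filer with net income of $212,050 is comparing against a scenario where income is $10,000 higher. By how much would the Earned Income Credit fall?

$100

At $212,050 — income exceeds $157,300 by $54,750, which is 22 full-or-partial $2,500 increments; reduction = 22 × $25 = $550, leaving $113.
At $222,050 — income exceeds $157,300 by $64,750, which is 26 full-or-partial $2,500 increments; reduction = 26 × $25 = $650, leaving $13.
Lost: $113 − $13 = $100.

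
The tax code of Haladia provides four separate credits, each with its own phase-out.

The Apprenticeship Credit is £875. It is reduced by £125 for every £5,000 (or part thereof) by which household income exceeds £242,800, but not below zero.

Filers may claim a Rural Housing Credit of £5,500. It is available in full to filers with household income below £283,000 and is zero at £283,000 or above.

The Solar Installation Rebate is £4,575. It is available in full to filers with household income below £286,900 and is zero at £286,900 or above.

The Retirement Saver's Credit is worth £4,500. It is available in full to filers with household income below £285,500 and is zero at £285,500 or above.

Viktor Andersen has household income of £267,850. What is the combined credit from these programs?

£14,700

Apprenticeship Credit: income exceeds £242,800 by £25,050, which is 6 full-or-partial £5,000 increments; reduction = 6 × £125 = £750, leaving £125.
Rural Housing Credit: £267,850 is below the £283,000 cutoff, so the full £5,500 applies.
Solar Installation Rebate: £267,850 is below the £286,900 cutoff, so the full £4,575 applies.
Retirement Saver's Credit: £267,850 is below the £285,500 cutoff, so the full £4,500 applies.
Total: £125 + £5,500 + £4,575 + £4,500 = £14,700.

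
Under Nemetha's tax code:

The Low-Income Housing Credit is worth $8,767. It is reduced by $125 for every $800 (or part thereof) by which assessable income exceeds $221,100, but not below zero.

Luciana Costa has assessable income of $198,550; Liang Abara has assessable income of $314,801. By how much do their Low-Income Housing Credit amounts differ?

Luciana ($198,550): Low-Income Housing Credit: $198,550 is at or below the $221,100 threshold, so the full $8,767 applies.
Liang ($314,801): Low-Income Housing Credit: income exceeds $221,100 by $93,701 → 118 increments × $125 = $14,750 ≥ base, so the credit is $0.
Difference: |$8,767 − $0| = $8,767.

$8,767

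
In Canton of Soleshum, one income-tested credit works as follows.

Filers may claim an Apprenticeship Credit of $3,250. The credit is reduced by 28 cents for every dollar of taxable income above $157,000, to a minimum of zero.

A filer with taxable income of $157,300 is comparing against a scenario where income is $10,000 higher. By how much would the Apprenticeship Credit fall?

$2,800

At $157,300 — 28% of the $300 excess over $157,000 is $84; credit = $3,250 − $84 = $3,166.
At $167,300 — 28% of the $10,300 excess over $157,000 is $2,884; credit = $3,250 − $2,884 = $366.
Lost: $3,166 − $366 = $2,800.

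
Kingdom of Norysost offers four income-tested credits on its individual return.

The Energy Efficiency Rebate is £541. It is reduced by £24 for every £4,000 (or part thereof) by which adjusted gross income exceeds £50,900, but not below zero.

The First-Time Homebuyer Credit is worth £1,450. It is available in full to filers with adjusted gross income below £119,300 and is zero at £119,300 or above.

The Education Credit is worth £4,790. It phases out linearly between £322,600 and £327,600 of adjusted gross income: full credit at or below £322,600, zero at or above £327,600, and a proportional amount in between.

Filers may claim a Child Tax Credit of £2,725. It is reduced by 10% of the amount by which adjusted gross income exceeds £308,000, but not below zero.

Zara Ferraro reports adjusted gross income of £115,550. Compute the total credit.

£9,098

Energy Efficiency Rebate: income exceeds £50,900 by £64,650, which is 17 full-or-partial £4,000 increments; reduction = 17 × £24 = £408, leaving £133.
First-Time Homebuyer Credit: £115,550 is below the £119,300 cutoff, so the full £1,450 applies.
Education Credit: £115,550 is at or below the £322,600 threshold, so the full £4,790 applies.
Child Tax Credit: £115,550 is at or below the £308,000 threshold, so the full £2,725 applies.
Total: £133 + £1,450 + £4,790 + £2,725 = £9,098.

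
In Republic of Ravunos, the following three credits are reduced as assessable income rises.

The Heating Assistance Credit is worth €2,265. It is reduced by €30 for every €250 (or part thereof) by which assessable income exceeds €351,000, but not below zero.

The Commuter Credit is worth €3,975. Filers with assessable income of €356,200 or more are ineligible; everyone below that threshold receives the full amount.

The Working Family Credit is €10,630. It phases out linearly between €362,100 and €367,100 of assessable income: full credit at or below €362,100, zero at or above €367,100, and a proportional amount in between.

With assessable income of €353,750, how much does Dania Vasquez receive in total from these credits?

Heating Assistance Credit: income exceeds €351,000 by €2,750, which is 11 full-or-partial €250 increments; reduction = 11 × €30 = €330, leaving €1,935.
Commuter Credit: €353,750 is below the €356,200 cutoff, so the full €3,975 applies.
Working Family Credit: €353,750 is at or below the €362,100 threshold, so the full €10,630 applies.
Total: €1,935 + €3,975 + €10,630 = €16,540.

€16,540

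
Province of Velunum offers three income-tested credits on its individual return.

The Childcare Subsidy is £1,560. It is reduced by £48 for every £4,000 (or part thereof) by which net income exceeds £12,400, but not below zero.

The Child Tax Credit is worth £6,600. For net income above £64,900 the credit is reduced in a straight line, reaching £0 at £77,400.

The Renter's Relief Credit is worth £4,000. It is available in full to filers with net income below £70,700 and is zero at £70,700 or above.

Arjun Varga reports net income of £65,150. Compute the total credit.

£11,356

Childcare Subsidy: income exceeds £12,400 by £52,750, which is 14 full-or-partial £4,000 increments; reduction = 14 × £48 = £672, leaving £888.
Child Tax Credit: £65,150 is £250 into a £12,500 phase-out range, leaving 12,250/12,500 of the credit: £6,600 × 12,250/12,500 = £6,468.
Renter's Relief Credit: £65,150 is below the £70,700 cutoff, so the full £4,000 applies.
Total: £888 + £6,468 + £4,000 = £11,356.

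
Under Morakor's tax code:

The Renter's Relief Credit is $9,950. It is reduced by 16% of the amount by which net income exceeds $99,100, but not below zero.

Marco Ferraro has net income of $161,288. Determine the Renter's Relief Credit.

Renter's Relief Credit: 16% of the $62,188 excess over $99,100 is $9,950.08 ≥ base, so the credit is $0.

$0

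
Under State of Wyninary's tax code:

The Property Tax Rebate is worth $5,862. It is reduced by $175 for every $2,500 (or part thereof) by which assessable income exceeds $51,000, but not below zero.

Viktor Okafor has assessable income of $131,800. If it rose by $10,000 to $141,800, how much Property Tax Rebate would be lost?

At $131,800 — income exceeds $51,000 by $80,800, which is 33 full-or-partial $2,500 increments; reduction = 33 × $175 = $5,775, leaving $87.
At $141,800 — income exceeds $51,000 by $90,800 → 37 increments × $175 = $6,475 ≥ base, so the credit is $0.
Lost: $87 − $0 = $87.

$87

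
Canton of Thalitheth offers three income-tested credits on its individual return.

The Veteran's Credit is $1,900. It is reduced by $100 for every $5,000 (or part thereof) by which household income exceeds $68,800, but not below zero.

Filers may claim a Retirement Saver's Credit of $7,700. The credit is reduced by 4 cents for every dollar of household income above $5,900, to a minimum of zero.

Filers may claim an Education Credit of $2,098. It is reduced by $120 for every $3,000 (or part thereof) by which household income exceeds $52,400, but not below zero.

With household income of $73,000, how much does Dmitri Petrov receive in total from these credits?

$8,074

Veteran's Credit: income exceeds $68,800 by $4,200, which is 1 full-or-partial $5,000 increment; reduction = 1 × $100 = $100, leaving $1,800.
Retirement Saver's Credit: 4% of the $67,100 excess over $5,900 is $2,684; credit = $7,700 − $2,684 = $5,016.
Education Credit: income exceeds $52,400 by $20,600, which is 7 full-or-partial $3,000 increments; reduction = 7 × $120 = $840, leaving $1,258.
Total: $1,800 + $5,016 + $1,258 = $8,074.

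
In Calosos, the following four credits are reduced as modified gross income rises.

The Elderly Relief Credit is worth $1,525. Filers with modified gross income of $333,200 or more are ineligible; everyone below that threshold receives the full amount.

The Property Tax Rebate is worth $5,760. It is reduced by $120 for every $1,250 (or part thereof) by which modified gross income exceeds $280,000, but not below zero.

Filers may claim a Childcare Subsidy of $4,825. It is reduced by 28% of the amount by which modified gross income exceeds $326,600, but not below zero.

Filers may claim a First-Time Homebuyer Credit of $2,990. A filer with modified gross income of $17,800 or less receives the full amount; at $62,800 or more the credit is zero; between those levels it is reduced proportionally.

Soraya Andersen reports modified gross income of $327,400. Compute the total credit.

$7,326

Elderly Relief Credit: $327,400 is below the $333,200 cutoff, so the full $1,525 applies.
Property Tax Rebate: income exceeds $280,000 by $47,400, which is 38 full-or-partial $1,250 increments; reduction = 38 × $120 = $4,560, leaving $1,200.
Childcare Subsidy: 28% of the $800 excess over $326,600 is $224; credit = $4,825 − $224 = $4,601.
First-Time Homebuyer Credit: $327,400 is at or above $62,800, so the credit is $0.
Total: $1,525 + $1,200 + $4,601 + $0 = $7,326.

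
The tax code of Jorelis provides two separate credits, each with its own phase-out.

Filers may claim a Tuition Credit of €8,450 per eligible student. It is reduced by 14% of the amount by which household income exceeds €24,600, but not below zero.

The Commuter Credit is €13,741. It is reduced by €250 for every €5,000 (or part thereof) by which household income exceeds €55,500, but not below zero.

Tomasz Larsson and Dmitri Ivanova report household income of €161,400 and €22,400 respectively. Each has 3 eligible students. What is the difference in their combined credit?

Tomasz (€161,400): Tuition Credit: base = 3 × €8,450 = €25,350. 14% of the €136,800 excess over €24,600 is €19,152; credit = €25,350 − €19,152 = €6,198. Commuter Credit: income exceeds €55,500 by €105,900, which is 22 full-or-partial €5,000 increments; reduction = 22 × €250 = €5,500, leaving €8,241. total €6,198 + €8,241 = €14,439
Dmitri (€22,400): Tuition Credit: base = 3 × €8,450 = €25,350. €22,400 is at or below the €24,600 threshold, so the full €25,350 applies. Commuter Credit: €22,400 is at or below the €55,500 threshold, so the full €13,741 applies. total €25,350 + €13,741 = €39,091
Difference: |€14,439 − €39,091| = €24,652.

€24,652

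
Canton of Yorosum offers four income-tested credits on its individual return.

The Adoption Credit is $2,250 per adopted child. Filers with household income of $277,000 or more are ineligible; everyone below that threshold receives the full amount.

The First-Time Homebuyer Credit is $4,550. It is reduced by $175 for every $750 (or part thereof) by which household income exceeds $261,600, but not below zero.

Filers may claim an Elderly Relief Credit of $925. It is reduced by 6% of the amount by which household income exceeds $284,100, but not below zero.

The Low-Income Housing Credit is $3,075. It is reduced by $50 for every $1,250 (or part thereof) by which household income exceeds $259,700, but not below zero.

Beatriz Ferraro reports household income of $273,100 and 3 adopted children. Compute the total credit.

Adoption Credit: base = 3 × $2,250 = $6,750. $273,100 is below the $277,000 cutoff, so the full $6,750 applies.
First-Time Homebuyer Credit: income exceeds $261,600 by $11,500, which is 16 full-or-partial $750 increments; reduction = 16 × $175 = $2,800, leaving $1,750.
Elderly Relief Credit: $273,100 is at or below the $284,100 threshold, so the full $925 applies.
Low-Income Housing Credit: income exceeds $259,700 by $13,400, which is 11 full-or-partial $1,250 increments; reduction = 11 × $50 = $550, leaving $2,525.
Total: $6,750 + $1,750 + $925 + $2,525 = $11,950.

$11,950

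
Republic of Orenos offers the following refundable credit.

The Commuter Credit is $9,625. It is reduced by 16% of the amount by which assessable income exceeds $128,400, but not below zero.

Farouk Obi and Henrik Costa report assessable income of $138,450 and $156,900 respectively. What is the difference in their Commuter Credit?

$2,952

Farouk ($138,450): Commuter Credit: 16% of the $10,050 excess over $128,400 is $1,608; credit = $9,625 − $1,608 = $8,017.
Henrik ($156,900): Commuter Credit: 16% of the $28,500 excess over $128,400 is $4,560; credit = $9,625 − $4,560 = $5,065.
Difference: |$8,017 − $5,065| = $2,952.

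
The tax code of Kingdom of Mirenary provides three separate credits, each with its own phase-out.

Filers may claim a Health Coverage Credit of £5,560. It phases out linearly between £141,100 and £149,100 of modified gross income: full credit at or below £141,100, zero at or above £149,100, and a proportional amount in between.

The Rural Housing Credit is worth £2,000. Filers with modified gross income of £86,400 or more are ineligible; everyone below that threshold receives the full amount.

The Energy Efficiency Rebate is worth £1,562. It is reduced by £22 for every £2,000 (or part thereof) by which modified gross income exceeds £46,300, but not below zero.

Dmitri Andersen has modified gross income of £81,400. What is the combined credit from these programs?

Health Coverage Credit: £81,400 is at or below the £141,100 threshold, so the full £5,560 applies.
Rural Housing Credit: £81,400 is below the £86,400 cutoff, so the full £2,000 applies.
Energy Efficiency Rebate: income exceeds £46,300 by £35,100, which is 18 full-or-partial £2,000 increments; reduction = 18 × £22 = £396, leaving £1,166.
Total: £5,560 + £2,000 + £1,166 = £8,726.

£8,726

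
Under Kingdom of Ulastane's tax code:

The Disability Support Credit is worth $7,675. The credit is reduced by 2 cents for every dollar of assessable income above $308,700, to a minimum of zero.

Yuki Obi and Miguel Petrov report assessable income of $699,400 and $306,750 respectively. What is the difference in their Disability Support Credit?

$7,675

Yuki ($699,400): Disability Support Credit: 2% of the $390,700 excess over $308,700 is $7,814 ≥ base, so the credit is $0.
Miguel ($306,750): Disability Support Credit: $306,750 is at or below the $308,700 threshold, so the full $7,675 applies.
Difference: |$0 − $7,675| = $7,675.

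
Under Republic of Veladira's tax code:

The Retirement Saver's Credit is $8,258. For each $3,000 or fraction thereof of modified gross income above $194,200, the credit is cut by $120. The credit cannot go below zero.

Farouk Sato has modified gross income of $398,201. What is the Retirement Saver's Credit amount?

Retirement Saver's Credit: income exceeds $194,200 by $204,001 → 69 increments × $120 = $8,280 ≥ base, so the credit is $0.

$0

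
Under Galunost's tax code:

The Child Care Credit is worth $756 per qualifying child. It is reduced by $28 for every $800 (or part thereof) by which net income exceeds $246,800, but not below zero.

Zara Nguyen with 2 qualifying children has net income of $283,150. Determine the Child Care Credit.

Child Care Credit: base = 2 × $756 = $1,512. income exceeds $246,800 by $36,350, which is 46 full-or-partial $800 increments; reduction = 46 × $28 = $1,288, leaving $224.

$224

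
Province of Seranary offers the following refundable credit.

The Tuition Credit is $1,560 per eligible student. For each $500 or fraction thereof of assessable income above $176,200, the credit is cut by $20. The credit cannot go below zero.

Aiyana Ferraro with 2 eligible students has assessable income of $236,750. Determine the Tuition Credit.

Tuition Credit: base = 2 × $1,560 = $3,120. income exceeds $176,200 by $60,550, which is 122 full-or-partial $500 increments; reduction = 122 × $20 = $2,440, leaving $680.

$680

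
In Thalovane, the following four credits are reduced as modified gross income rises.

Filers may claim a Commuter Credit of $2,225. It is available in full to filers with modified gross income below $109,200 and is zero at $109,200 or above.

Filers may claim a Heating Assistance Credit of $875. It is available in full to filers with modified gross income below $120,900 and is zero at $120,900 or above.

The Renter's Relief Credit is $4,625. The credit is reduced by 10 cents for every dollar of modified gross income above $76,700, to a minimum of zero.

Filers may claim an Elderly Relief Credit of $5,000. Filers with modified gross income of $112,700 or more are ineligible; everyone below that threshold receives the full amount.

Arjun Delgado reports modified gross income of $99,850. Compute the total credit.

Commuter Credit: $99,850 is below the $109,200 cutoff, so the full $2,225 applies.
Heating Assistance Credit: $99,850 is below the $120,900 cutoff, so the full $875 applies.
Renter's Relief Credit: 10% of the $23,150 excess over $76,700 is $2,315; credit = $4,625 − $2,315 = $2,310.
Elderly Relief Credit: $99,850 is below the $112,700 cutoff, so the full $5,000 applies.
Total: $2,225 + $875 + $2,310 + $5,000 = $10,410.

$10,410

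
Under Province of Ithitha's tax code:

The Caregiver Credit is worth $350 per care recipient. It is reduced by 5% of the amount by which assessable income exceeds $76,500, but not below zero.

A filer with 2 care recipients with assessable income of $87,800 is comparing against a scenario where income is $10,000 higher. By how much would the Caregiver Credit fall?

At $87,800 — base = 2 × $350 = $700. 5% of the $11,300 excess over $76,500 is $565; credit = $700 − $565 = $135.
At $97,800 — base = 2 × $350 = $700. 5% of the $21,300 excess over $76,500 is $1,065 ≥ base, so the credit is $0.
Lost: $135 − $0 = $135.

$135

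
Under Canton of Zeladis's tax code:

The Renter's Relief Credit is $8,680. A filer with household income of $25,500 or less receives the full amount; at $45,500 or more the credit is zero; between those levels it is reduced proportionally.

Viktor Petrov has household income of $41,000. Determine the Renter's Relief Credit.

Renter's Relief Credit: $41,000 is $15,500 into a $20,000 phase-out range, leaving 4,500/20,000 of the credit: $8,680 × 4,500/20,000 = $1,953.

$1,953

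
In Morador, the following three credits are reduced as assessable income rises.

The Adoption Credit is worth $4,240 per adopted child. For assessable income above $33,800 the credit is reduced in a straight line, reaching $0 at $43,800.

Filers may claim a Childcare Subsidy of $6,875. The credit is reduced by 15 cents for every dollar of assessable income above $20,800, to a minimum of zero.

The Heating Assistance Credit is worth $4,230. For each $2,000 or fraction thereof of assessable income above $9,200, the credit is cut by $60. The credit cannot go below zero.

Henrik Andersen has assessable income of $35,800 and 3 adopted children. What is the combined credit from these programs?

Adoption Credit: base = 3 × $4,240 = $12,720. $35,800 is $2,000 into a $10,000 phase-out range, leaving 8,000/10,000 of the credit: $12,720 × 8,000/10,000 = $10,176.
Childcare Subsidy: 15% of the $15,000 excess over $20,800 is $2,250; credit = $6,875 − $2,250 = $4,625.
Heating Assistance Credit: income exceeds $9,200 by $26,600, which is 14 full-or-partial $2,000 increments; reduction = 14 × $60 = $840, leaving $3,390.
Total: $10,176 + $4,625 + $3,390 = $18,191.

$18,191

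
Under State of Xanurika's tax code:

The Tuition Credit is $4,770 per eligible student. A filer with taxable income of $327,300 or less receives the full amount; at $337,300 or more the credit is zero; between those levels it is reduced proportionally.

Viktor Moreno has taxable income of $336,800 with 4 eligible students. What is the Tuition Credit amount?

Tuition Credit: base = 4 × $4,770 = $19,080. $336,800 is $9,500 into a $10,000 phase-out range, leaving 500/10,000 of the credit: $19,080 × 500/10,000 = $954.

$954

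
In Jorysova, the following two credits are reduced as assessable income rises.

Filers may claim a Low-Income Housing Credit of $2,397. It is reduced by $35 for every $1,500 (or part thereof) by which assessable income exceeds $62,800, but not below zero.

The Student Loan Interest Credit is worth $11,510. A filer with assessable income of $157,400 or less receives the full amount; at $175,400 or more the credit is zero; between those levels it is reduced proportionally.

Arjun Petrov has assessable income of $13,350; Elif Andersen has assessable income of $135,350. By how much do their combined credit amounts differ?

Arjun ($13,350): Low-Income Housing Credit: $13,350 is at or below the $62,800 threshold, so the full $2,397 applies. Student Loan Interest Credit: $13,350 is at or below the $157,400 threshold, so the full $11,510 applies. total $2,397 + $11,510 = $13,907
Elif ($135,350): Low-Income Housing Credit: income exceeds $62,800 by $72,550, which is 49 full-or-partial $1,500 increments; reduction = 49 × $35 = $1,715, leaving $682. Student Loan Interest Credit: $135,350 is at or below the $157,400 threshold, so the full $11,510 applies. total $682 + $11,510 = $12,192
Difference: |$13,907 − $12,192| = $1,715.

$1,715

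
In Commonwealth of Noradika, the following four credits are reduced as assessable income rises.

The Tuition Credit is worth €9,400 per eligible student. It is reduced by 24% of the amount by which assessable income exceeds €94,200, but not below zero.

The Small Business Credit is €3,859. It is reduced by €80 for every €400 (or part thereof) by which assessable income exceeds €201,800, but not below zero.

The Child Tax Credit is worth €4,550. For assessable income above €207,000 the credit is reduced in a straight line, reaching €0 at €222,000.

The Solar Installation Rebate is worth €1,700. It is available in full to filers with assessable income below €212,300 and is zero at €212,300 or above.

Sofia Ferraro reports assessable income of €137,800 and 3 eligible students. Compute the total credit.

€27,845

Tuition Credit: base = 3 × €9,400 = €28,200. 24% of the €43,600 excess over €94,200 is €10,464; credit = €28,200 − €10,464 = €17,736.
Small Business Credit: €137,800 is at or below the €201,800 threshold, so the full €3,859 applies.
Child Tax Credit: €137,800 is at or below the €207,000 threshold, so the full €4,550 applies.
Solar Installation Rebate: €137,800 is below the €212,300 cutoff, so the full €1,700 applies.
Total: €17,736 + €3,859 + €4,550 + €1,700 = €27,845.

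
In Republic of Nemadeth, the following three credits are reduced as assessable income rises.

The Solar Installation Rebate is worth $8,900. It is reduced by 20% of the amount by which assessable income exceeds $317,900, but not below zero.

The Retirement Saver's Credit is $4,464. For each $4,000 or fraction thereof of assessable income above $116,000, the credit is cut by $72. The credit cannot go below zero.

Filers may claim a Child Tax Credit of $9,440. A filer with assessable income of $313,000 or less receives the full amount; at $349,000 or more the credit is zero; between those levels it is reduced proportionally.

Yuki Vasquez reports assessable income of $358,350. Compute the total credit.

$882

Solar Installation Rebate: 20% of the $40,450 excess over $317,900 is $8,090; credit = $8,900 − $8,090 = $810.
Retirement Saver's Credit: income exceeds $116,000 by $242,350, which is 61 full-or-partial $4,000 increments; reduction = 61 × $72 = $4,392, leaving $72.
Child Tax Credit: $358,350 is at or above $349,000, so the credit is $0.
Total: $810 + $72 + $0 = $882.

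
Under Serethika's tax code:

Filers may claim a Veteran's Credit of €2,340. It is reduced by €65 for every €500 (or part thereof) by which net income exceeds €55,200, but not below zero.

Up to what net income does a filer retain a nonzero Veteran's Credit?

After 35 increments the reduction is 35 × €65 = €2,275, leaving €65; one more increment wipes it out. Increment 35 ends at excess 35 × €500 = €17,500, so the highest qualifying income is €55,200 + €17,500 = €72,700.

€72,700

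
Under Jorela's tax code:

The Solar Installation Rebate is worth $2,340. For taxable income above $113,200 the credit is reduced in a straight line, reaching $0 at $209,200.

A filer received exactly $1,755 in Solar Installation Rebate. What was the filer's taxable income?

$137,200

$1,755 is 1,755/2,340 of the full $2,340, so 585/2,340 of the $96,000 range has been used: income = $113,200 + $96,000 × 585/2,340 = $137,200.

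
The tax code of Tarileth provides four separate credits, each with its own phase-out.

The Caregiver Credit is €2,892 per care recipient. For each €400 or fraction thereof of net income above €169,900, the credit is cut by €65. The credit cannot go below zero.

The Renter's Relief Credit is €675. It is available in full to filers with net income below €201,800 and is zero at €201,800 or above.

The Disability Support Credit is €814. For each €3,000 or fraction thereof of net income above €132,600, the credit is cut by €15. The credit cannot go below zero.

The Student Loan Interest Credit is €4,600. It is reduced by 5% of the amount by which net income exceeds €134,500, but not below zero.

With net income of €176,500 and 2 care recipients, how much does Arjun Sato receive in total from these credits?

€8,443

Caregiver Credit: base = 2 × €2,892 = €5,784. income exceeds €169,900 by €6,600, which is 17 full-or-partial €400 increments; reduction = 17 × €65 = €1,105, leaving €4,679.
Renter's Relief Credit: €176,500 is below the €201,800 cutoff, so the full €675 applies.
Disability Support Credit: income exceeds €132,600 by €43,900, which is 15 full-or-partial €3,000 increments; reduction = 15 × €15 = €225, leaving €589.
Student Loan Interest Credit: 5% of the €42,000 excess over €134,500 is €2,100; credit = €4,600 − €2,100 = €2,500.
Total: €4,679 + €675 + €589 + €2,500 = €8,443.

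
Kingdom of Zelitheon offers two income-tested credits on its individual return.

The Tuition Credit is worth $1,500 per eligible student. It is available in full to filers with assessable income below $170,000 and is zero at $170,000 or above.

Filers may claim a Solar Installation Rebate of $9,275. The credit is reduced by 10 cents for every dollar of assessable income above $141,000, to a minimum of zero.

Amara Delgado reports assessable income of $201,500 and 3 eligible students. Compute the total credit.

Tuition Credit: base = 3 × $1,500 = $4,500. $201,500 meets or exceeds the $170,000 cutoff, so the credit is $0.
Solar Installation Rebate: 10% of the $60,500 excess over $141,000 is $6,050; credit = $9,275 − $6,050 = $3,225.
Total: $0 + $3,225 = $3,225.

$3,225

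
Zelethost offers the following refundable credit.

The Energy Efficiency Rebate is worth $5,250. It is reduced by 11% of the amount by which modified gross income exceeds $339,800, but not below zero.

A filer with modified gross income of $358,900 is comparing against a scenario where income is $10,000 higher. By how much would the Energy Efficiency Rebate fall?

At $358,900 — 11% of the $19,100 excess over $339,800 is $2,101; credit = $5,250 − $2,101 = $3,149.
At $368,900 — 11% of the $29,100 excess over $339,800 is $3,201; credit = $5,250 − $3,201 = $2,049.
Lost: $3,149 − $2,049 = $1,100.

$1,100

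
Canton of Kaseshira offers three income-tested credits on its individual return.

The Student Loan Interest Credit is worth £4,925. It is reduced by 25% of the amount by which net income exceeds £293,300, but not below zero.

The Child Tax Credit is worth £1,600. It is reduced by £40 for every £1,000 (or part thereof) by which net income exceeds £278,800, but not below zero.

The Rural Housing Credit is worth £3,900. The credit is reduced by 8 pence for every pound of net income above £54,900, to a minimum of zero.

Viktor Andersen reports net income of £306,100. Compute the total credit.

£2,205

Student Loan Interest Credit: 25% of the £12,800 excess over £293,300 is £3,200; credit = £4,925 − £3,200 = £1,725.
Child Tax Credit: income exceeds £278,800 by £27,300, which is 28 full-or-partial £1,000 increments; reduction = 28 × £40 = £1,120, leaving £480.
Rural Housing Credit: 8% of the £251,200 excess over £54,900 is £20,096 ≥ base, so the credit is £0.
Total: £1,725 + £480 + £0 = £2,205.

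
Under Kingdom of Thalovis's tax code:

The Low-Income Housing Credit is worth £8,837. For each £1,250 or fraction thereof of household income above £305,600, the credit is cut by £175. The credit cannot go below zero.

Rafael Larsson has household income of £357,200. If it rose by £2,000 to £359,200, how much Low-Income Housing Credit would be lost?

£175

At £357,200 — income exceeds £305,600 by £51,600, which is 42 full-or-partial £1,250 increments; reduction = 42 × £175 = £7,350, leaving £1,487.
At £359,200 — income exceeds £305,600 by £53,600, which is 43 full-or-partial £1,250 increments; reduction = 43 × £175 = £7,525, leaving £1,312.
Lost: £1,487 − £1,312 = £175.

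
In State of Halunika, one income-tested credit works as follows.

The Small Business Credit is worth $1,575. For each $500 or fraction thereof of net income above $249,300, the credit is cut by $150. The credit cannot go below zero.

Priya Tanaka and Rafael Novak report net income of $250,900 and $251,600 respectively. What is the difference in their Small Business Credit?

$150

Priya ($250,900): Small Business Credit: income exceeds $249,300 by $1,600, which is 4 full-or-partial $500 increments; reduction = 4 × $150 = $600, leaving $975.
Rafael ($251,600): Small Business Credit: income exceeds $249,300 by $2,300, which is 5 full-or-partial $500 increments; reduction = 5 × $150 = $750, leaving $825.
Difference: |$975 − $825| = $150.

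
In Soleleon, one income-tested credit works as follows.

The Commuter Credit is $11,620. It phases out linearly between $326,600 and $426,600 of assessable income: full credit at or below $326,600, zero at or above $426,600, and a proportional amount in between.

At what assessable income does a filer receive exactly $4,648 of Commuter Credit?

$4,648 is 4,648/11,620 of the full $11,620, so 6,972/11,620 of the $100,000 range has been used: income = $326,600 + $100,000 × 6,972/11,620 = $386,600.

$386,600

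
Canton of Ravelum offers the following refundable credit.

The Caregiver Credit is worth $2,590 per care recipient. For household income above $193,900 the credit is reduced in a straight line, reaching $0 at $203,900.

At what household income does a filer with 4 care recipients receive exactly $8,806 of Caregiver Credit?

$195,400

Full credit = 4 × $2,590 = $10,360.
$8,806 is 8,806/10,360 of the full $10,360, so 1,554/10,360 of the $10,000 range has been used: income = $193,900 + $10,000 × 1,554/10,360 = $195,400.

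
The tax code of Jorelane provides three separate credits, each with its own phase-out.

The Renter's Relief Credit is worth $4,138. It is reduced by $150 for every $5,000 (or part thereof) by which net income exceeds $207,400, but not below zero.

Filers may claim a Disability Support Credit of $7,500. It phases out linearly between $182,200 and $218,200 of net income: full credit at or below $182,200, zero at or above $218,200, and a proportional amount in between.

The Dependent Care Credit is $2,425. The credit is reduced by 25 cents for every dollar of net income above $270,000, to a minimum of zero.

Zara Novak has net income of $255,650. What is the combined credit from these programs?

Renter's Relief Credit: income exceeds $207,400 by $48,250, which is 10 full-or-partial $5,000 increments; reduction = 10 × $150 = $1,500, leaving $2,638.
Disability Support Credit: $255,650 is at or above $218,200, so the credit is $0.
Dependent Care Credit: $255,650 is at or below the $270,000 threshold, so the full $2,425 applies.
Total: $2,638 + $0 + $2,425 = $5,063.

$5,063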